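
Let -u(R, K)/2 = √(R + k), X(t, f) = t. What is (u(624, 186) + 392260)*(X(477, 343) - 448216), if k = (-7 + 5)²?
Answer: -175630100140 + 1790956*√157 ≈ -1.7561e+11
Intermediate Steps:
k = 4 (k = (-2)² = 4)
u(R, K) = -2*√(4 + R) (u(R, K) = -2*√(R + 4) = -2*√(4 + R))
(u(624, 186) + 392260)*(X(477, 343) - 448216) = (-2*√(4 + 624) + 392260)*(477 - 448216) = (-4*√157 + 392260)*(-447739) = (392260 - 4*√157)*(-447739) = -175630100140 + 1790956*√157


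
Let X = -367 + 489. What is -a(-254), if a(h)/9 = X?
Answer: -1098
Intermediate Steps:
X = 122
a(h) = 1098 (a(h) = 9*122 = 1098)
-a(-254) = -1*1098 = -1098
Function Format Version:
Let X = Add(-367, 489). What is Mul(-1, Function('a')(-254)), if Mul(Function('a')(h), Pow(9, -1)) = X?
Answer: -1098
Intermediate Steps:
X = 122
Function('a')(h) = 1098 (Function('a')(h) = Mul(9, 122) = 1098)
Mul(-1, Function('a')(-254)) = Mul(-1, 1098) = -1098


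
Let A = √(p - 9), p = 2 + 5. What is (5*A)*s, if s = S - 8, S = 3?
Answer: -25*I*√2 ≈ -35.355*I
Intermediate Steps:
p = 7
A = I*√2 (A = √(7 - 9) = √(-2) = I*√2 ≈ 1.4142*I)
s = -5 (s = 3 - 8 = -5)
(5*A)*s = (5*(I*√2))*(-5) = (5*I*√2)*(-5) = -25*I*√2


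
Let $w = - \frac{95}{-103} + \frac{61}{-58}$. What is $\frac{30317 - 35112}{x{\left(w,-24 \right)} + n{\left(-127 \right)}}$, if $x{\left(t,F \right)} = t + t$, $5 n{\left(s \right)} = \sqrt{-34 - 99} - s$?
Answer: $- \frac{26889657724300}{142174882733} + \frac{213909001775 i \sqrt{133}}{142174882733} \approx -189.13 + 17.351 i$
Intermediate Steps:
$w = - \frac{773}{5974}$ ($w = \left(-95\right) \left(- \frac{1}{103}\right) + 61 \left(- \frac{1}{58}\right) = \frac{95}{103} - \frac{61}{58} = - \frac{773}{5974} \approx -0.12939$)
$n{\left(s \right)} = - \frac{s}{5} + \frac{i \sqrt{133}}{5}$ ($n{\left(s \right)} = \frac{\sqrt{-34 - 99} - s}{5} = \frac{\sqrt{-133} - s}{5} = \frac{i \sqrt{133} - s}{5} = \frac{- s + i \sqrt{133}}{5} = - \frac{s}{5} + \frac{i \sqrt{133}}{5}$)
$x{\left(t,F \right)} = 2 t$
$\frac{30317 - 35112}{x{\left(w,-24 \right)} + n{\left(-127 \right)}} = \frac{30317 - 35112}{2 \left(- \frac{773}{5974}\right) + \left(\left(- \frac{1}{5}\right) \left(-127\right) + \frac{i \sqrt{133}}{5}\right)} = - \frac{4795}{- \frac{773}{2987} + \left(\frac{127}{5} + \frac{i \sqrt{133}}{5}\right)} = - \frac{4795}{\frac{375484}{14935} + \frac{i \sqrt{133}}{5}}$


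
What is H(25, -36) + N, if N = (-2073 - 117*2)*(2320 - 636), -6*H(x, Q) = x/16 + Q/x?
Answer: -9323971249/2400 ≈ -3.8850e+6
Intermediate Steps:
H(x, Q) = -x/96 - Q/(6*x) (H(x, Q) = -(x/16 + Q/x)/6 = -x/96 - Q/(6*x))
N = -3884988 (N = (-2073 - 234)*1684 = -2307*1684 = -3884988)
H(25, -36) + N = (-1/96*25 - 1/6*(-36)/25) - 3884988 = (-25/96 - 1/6*(-36)*1/25) - 3884988 = (-25/96 + 6/25) - 3884988 = -49/2400 - 3884988 = -9323971249/2400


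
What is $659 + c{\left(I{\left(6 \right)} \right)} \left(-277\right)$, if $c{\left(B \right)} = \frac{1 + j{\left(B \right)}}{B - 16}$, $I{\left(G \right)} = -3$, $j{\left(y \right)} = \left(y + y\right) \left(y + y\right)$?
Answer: $\frac{22770}{19} \approx 1198.4$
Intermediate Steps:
$j{\left(y \right)} = 4 y^{2}$ ($j{\left(y \right)} = 2 y 2 y = 4 y^{2}$)
$c{\left(B \right)} = \frac{1 + 4 B^{2}}{-16 + B}$ ($c{\left(B \right)} = \frac{1 + 4 B^{2}}{B - 16} = \frac{1 + 4 B^{2}}{-16 + B}$)
$659 + c{\left(I{\left(6 \right)} \right)} \left(-277\right) = 659 + \frac{1 + 4 \left(-3\right)^{2}}{-16 - 3} \left(-277\right) = 659 + \frac{1 + 4 \cdot 9}{-19} \left(-277\right) = 659 + - \frac{1 + 36}{19} \left(-277\right) = 659 + \left(- \frac{1}{19}\right) 37 \left(-277\right) = 659 - - \frac{10249}{19} = 659 + \frac{10249}{19} = \frac{22770}{19}$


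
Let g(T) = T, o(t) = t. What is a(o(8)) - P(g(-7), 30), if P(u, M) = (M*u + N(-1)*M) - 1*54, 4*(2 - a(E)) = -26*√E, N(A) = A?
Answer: 296 + 13*√2 ≈ 314.38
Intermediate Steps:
a(E) = 2 + 13*√E/2 (a(E) = 2 - (-13)*√E/2 = 2 + 13*√E/2)
P(u, M) = -54 - M + M*u (P(u, M) = (M*u - M) - 1*54 = (-M + M*u) - 54 = -54 - M + M*u)
a(o(8)) - P(g(-7), 30) = (2 + 13*√8/2) - (-54 - 1*30 + 30*(-7)) = (2 + 13*(2*√2)/2) - (-54 - 30 - 210) = (2 + 13*√2) - 1*(-294) = (2 + 13*√2) + 294 = 296 + 13*√2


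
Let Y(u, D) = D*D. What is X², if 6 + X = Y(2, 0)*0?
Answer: 36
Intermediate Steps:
Y(u, D) = D²
X = -6 (X = -6 + 0²*0 = -6 + 0*0 = -6 + 0 = -6)
X² = (-6)² = 36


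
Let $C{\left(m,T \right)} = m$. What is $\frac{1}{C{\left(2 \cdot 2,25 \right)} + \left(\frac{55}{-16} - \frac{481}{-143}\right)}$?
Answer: $\frac{176}{691} \approx 0.2547$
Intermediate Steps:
$\frac{1}{C{\left(2 \cdot 2,25 \right)} + \left(\frac{55}{-16} - \frac{481}{-143}\right)} = \frac{1}{2 \cdot 2 + \left(\frac{55}{-16} - \frac{481}{-143}\right)} = \frac{1}{4 + \left(55 \left(- \frac{1}{16}\right) - - \frac{37}{11}\right)} = \frac{1}{4 + \left(- \frac{55}{16} + \frac{37}{11}\right)} = \frac{1}{4 - \frac{13}{176}} = \frac{1}{\frac{691}{176}} = \frac{176}{691}$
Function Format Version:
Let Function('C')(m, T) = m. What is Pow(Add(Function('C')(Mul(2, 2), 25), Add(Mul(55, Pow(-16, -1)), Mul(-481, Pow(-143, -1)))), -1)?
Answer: Rational(176, 691) ≈ 0.25470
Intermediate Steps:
Pow(Add(Function('C')(Mul(2, 2), 25), Add(Mul(55, Pow(-16, -1)), Mul(-481, Pow(-143, -1)))), -1) = Pow(Add(Mul(2, 2), Add(Mul(55, Pow(-16, -1)), Mul(-481, Pow(-143, -1)))), -1) = Pow(Add(4, Add(Mul(55, Rational(-1, 16)), Mul(-481, Rational(-1, 143)))), -1) = Pow(Add(4, Add(Rational(-55, 16), Rational(37, 11))), -1) = Pow(Add(4, Rational(-13, 176)), -1) = Pow(Rational(691, 176), -1) = Rational(176, 691)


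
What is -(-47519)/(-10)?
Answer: -47519/10 ≈ -4751.9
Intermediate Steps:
-(-47519)/(-10) = -(-47519)*(-1)/10 = -779*61/10 = -47519/10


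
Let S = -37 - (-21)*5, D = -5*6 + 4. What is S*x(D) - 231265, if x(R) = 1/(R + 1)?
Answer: -5781693/25 ≈ -2.3127e+5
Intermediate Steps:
D = -26 (D = -30 + 4 = -26)
S = 68 (S = -37 - 1*(-105) = -37 + 105 = 68)
x(R) = 1/(1 + R)
S*x(D) - 231265 = 68/(1 - 26) - 231265 = 68/(-25) - 231265 = 68*(-1/25) - 231265 = -68/25 - 231265 = -5781693/25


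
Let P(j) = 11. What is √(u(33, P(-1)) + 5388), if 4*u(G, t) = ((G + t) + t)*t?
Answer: √22157/2 ≈ 74.426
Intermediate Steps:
u(G, t) = t*(G + 2*t)/4 (u(G, t) = (((G + t) + t)*t)/4 = ((G + 2*t)*t)/4 = (t*(G + 2*t))/4 = t*(G + 2*t)/4)
√(u(33, P(-1)) + 5388) = √((¼)*11*(33 + 2*11) + 5388) = √((¼)*11*(33 + 22) + 5388) = √((¼)*11*55 + 5388) = √(605/4 + 5388) = √(22157/4) = √22157/2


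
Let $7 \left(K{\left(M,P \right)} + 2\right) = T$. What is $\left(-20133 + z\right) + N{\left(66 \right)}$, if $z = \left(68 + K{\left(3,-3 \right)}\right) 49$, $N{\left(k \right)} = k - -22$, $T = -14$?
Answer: $-16909$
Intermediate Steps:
$K{\left(M,P \right)} = -4$ ($K{\left(M,P \right)} = -2 + \frac{1}{7} \left(-14\right) = -2 - 2 = -4$)
$N{\left(k \right)} = 22 + k$ ($N{\left(k \right)} = k + 22 = 22 + k$)
$z = 3136$ ($z = \left(68 - 4\right) 49 = 64 \cdot 49 = 3136$)
$\left(-20133 + z\right) + N{\left(66 \right)} = \left(-20133 + 3136\right) + \left(22 + 66\right) = -16997 + 88 = -16909$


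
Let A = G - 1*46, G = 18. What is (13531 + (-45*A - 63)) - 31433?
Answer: -16705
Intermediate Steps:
A = -28 (A = 18 - 1*46 = 18 - 46 = -28)
(13531 + (-45*A - 63)) - 31433 = (13531 + (-45*(-28) - 63)) - 31433 = (13531 + (1260 - 63)) - 31433 = (13531 + 1197) - 31433 = 14728 - 31433 = -16705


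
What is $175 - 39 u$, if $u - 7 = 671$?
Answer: $-26267$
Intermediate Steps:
$u = 678$ ($u = 7 + 671 = 678$)
$175 - 39 u = 175 - 26442 = -26267$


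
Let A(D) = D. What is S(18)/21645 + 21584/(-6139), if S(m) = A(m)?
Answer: -51897242/14764295 ≈ -3.5150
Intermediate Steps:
S(m) = m
S(18)/21645 + 21584/(-6139) = 18/21645 + 21584/(-6139) = 18*(1/21645) + 21584*(-1/6139) = 2/2405 - 21584/6139 = -51897242/14764295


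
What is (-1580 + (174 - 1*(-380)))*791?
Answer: -811566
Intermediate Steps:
(-1580 + (174 - 1*(-380)))*791 = (-1580 + (174 + 380))*791 = (-1580 + 554)*791 = -1026*791 = -811566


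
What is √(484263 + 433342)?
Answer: √917605 ≈ 957.92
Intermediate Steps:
√(484263 + 433342) = √917605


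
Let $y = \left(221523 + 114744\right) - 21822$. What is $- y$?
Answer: $-314445$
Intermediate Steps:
$y = 314445$ ($y = 336267 - 21822 = 314445$)
$- y = \left(-1\right) 314445 = -314445$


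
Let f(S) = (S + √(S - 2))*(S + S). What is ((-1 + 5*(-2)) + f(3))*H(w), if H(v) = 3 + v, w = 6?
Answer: 117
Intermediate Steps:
f(S) = 2*S*(S + √(-2 + S)) (f(S) = (S + √(-2 + S))*(2*S) = 2*S*(S + √(-2 + S)))
((-1 + 5*(-2)) + f(3))*H(w) = ((-1 + 5*(-2)) + 2*3*(3 + √(-2 + 3)))*(3 + 6) = ((-1 - 10) + 2*3*(3 + √1))*9 = (-11 + 2*3*(3 + 1))*9 = (-11 + 2*3*4)*9 = (-11 + 24)*9 = 13*9 = 117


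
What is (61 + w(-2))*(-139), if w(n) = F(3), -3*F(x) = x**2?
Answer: -8062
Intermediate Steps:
F(x) = -x**2/3
w(n) = -3 (w(n) = -1/3*3**2 = -1/3*9 = -3)
(61 + w(-2))*(-139) = (61 - 3)*(-139) = 58*(-139) = -8062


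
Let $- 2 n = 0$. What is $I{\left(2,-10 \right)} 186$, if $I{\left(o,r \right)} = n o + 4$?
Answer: $744$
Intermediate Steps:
$n = 0$ ($n = \left(- \frac{1}{2}\right) 0 = 0$)
$I{\left(o,r \right)} = 4$ ($I{\left(o,r \right)} = 0 o + 4 = 0 + 4 = 4$)
$I{\left(2,-10 \right)} 186 = 4 \cdot 186 = 744$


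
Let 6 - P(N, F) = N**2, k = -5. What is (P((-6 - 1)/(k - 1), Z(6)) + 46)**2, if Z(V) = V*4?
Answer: 3323329/1296 ≈ 2564.3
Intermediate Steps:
Z(V) = 4*V
P(N, F) = 6 - N**2
(P((-6 - 1)/(k - 1), Z(6)) + 46)**2 = ((6 - ((-6 - 1)/(-5 - 1))**2) + 46)**2 = ((6 - (-7/(-6))**2) + 46)**2 = ((6 - (-7*(-1/6))**2) + 46)**2 = ((6 - (7/6)**2) + 46)**2 = ((6 - 1*49/36) + 46)**2 = ((6 - 49/36) + 46)**2 = (167/36 + 46)**2 = (1823/36)**2 = 3323329/1296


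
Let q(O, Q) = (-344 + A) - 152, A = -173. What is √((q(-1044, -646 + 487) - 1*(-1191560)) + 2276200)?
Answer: √3467091 ≈ 1862.0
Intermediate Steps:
q(O, Q) = -669 (q(O, Q) = (-344 - 173) - 152 = -517 - 152 = -669)
√((q(-1044, -646 + 487) - 1*(-1191560)) + 2276200) = √((-669 - 1*(-1191560)) + 2276200) = √((-669 + 1191560) + 2276200) = √(1190891 + 2276200) = √3467091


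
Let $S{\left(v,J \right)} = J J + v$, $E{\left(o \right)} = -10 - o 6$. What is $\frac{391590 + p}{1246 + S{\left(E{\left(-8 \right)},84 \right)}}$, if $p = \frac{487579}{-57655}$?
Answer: $\frac{22576633871}{480842700} \approx 46.952$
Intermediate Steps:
$E{\left(o \right)} = -10 - 6 o$
$p = - \frac{487579}{57655}$ ($p = 487579 \left(- \frac{1}{57655}\right) = - \frac{487579}{57655} \approx -8.4568$)
$S{\left(v,J \right)} = v + J^{2}$ ($S{\left(v,J \right)} = J^{2} + v = v + J^{2}$)
$\frac{391590 + p}{1246 + S{\left(E{\left(-8 \right)},84 \right)}} = \frac{391590 - \frac{487579}{57655}}{1246 + \left(\left(-10 - -48\right) + 84^{2}\right)} = \frac{22576633871}{57655 \left(1246 + \left(\left(-10 + 48\right) + 7056\right)\right)} = \frac{22576633871}{57655 \left(1246 + \left(38 + 7056\right)\right)} = \frac{22576633871}{57655 \left(1246 + 7094\right)} = \frac{22576633871}{57655 \cdot 8340} = \frac{22576633871}{57655} \cdot \frac{1}{8340} = \frac{22576633871}{480842700}$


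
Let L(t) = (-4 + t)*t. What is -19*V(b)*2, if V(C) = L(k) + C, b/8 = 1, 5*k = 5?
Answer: -190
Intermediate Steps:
k = 1 (k = (⅕)*5 = 1)
L(t) = t*(-4 + t)
b = 8 (b = 8*1 = 8)
V(C) = -3 + C (V(C) = 1*(-4 + 1) + C = 1*(-3) + C = -3 + C)
-19*V(b)*2 = -19*(-3 + 8)*2 = -19*5*2 = -95*2 = -190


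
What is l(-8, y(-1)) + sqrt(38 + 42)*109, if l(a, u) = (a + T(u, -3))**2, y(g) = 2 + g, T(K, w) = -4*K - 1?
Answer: 169 + 436*sqrt(5) ≈ 1143.9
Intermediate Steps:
T(K, w) = -1 - 4*K
l(a, u) = (-1 + a - 4*u)**2 (l(a, u) = (a + (-1 - 4*u))**2 = (-1 + a - 4*u)**2)
l(-8, y(-1)) + sqrt(38 + 42)*109 = (1 - 1*(-8) + 4*(2 - 1))**2 + sqrt(38 + 42)*109 = (1 + 8 + 4*1)**2 + sqrt(80)*109 = (1 + 8 + 4)**2 + (4*sqrt(5))*109 = 13**2 + 436*sqrt(5) = 169 + 436*sqrt(5)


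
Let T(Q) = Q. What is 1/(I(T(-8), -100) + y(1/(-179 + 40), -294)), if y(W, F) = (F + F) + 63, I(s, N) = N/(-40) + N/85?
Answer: -34/17805 ≈ -0.0019096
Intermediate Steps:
I(s, N) = -9*N/680 (I(s, N) = N*(-1/40) + N*(1/85) = -N/40 + N/85 = -9*N/680)
y(W, F) = 63 + 2*F (y(W, F) = 2*F + 63 = 63 + 2*F)
1/(I(T(-8), -100) + y(1/(-179 + 40), -294)) = 1/(-9/680*(-100) + (63 + 2*(-294))) = 1/(45/34 + (63 - 588)) = 1/(45/34 - 525) = 1/(-17805/34) = -34/17805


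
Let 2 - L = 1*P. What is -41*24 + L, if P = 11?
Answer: -993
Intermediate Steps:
L = -9 (L = 2 - 11 = -9)
-41*24 + L = -41*24 - 9 = -984 - 9 = -993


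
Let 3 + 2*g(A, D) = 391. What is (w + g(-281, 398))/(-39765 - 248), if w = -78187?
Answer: 77993/40013 ≈ 1.9492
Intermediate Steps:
g(A, D) = 194 (g(A, D) = -3/2 + (1/2)*391 = -3/2 + 391/2 = 194)
(w + g(-281, 398))/(-39765 - 248) = (-78187 + 194)/(-39765 - 248) = -77993/(-40013) = -77993*(-1/40013) = 77993/40013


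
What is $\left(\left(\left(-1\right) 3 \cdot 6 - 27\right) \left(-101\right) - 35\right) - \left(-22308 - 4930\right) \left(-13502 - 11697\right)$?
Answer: $-686365852$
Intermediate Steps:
$\left(\left(\left(-1\right) 3 \cdot 6 - 27\right) \left(-101\right) - 35\right) - \left(-22308 - 4930\right) \left(-13502 - 11697\right) = \left(\left(\left(-3\right) 6 - 27\right) \left(-101\right) - 35\right) - \left(-27238\right) \left(-25199\right) = \left(\left(-18 - 27\right) \left(-101\right) - 35\right) - 686370362 = \left(\left(-45\right) \left(-101\right) - 35\right) - 686370362 = \left(4545 - 35\right) - 686370362 = 4510 - 686370362 = -686365852$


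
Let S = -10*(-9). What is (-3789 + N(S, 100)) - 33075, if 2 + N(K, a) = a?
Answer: -36766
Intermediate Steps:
S = 90
N(K, a) = -2 + a
(-3789 + N(S, 100)) - 33075 = (-3789 + (-2 + 100)) - 33075 = (-3789 + 98) - 33075 = -3691 - 33075 = -36766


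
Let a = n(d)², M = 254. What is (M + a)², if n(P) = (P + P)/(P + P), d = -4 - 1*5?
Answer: 65025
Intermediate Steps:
d = -9 (d = -4 - 5 = -9)
n(P) = 1 (n(P) = (2*P)/((2*P)) = (2*P)*(1/(2*P)) = 1)
a = 1 (a = 1² = 1)
(M + a)² = (254 + 1)² = 255² = 65025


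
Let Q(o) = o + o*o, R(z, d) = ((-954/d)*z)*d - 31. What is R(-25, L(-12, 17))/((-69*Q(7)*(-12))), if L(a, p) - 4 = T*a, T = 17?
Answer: 23819/46368 ≈ 0.51369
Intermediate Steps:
L(a, p) = 4 + 17*a
R(z, d) = -31 - 954*z (R(z, d) = (-954*z/d)*d - 31 = -954*z - 31 = -31 - 954*z)
Q(o) = o + o²
R(-25, L(-12, 17))/((-69*Q(7)*(-12))) = (-31 - 954*(-25))/((-483*(1 + 7)*(-12))) = (-31 + 23850)/((-483*8*(-12))) = 23819/((-69*56*(-12))) = 23819/((-3864*(-12))) = 23819/46368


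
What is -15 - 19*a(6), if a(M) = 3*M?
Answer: -357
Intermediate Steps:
-15 - 19*a(6) = -15 - 57*6 = -15 - 19*18 = -15 - 342 = -357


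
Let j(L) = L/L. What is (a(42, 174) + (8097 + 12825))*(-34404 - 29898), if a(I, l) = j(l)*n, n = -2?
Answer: -1345197840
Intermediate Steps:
j(L) = 1
a(I, l) = -2 (a(I, l) = 1*(-2) = -2)
(a(42, 174) + (8097 + 12825))*(-34404 - 29898) = (-2 + (8097 + 12825))*(-34404 - 29898) = (-2 + 20922)*(-64302) = 20920*(-64302) = -1345197840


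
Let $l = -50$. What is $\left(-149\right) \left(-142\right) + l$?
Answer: $21108$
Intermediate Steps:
$\left(-149\right) \left(-142\right) + l = \left(-149\right) \left(-142\right) - 50 = 21158 - 50 = 21108$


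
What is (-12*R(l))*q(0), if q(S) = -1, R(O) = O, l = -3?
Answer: -36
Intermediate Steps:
(-12*R(l))*q(0) = -12*(-3)*(-1) = 36*(-1) = -36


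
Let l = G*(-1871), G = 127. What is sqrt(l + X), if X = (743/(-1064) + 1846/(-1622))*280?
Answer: I*sqrt(56541223373402)/15409 ≈ 487.99*I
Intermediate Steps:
l = -237617 (l = 127*(-1871) = -237617)
X = -7923225/15409 (X = (743*(-1/1064) + 1846*(-1/1622))*280 = (-743/1064 - 923/811)*280 = -1584645/862904*280 = -7923225/15409 ≈ -514.19)
sqrt(l + X) = sqrt(-237617 - 7923225/15409) = sqrt(-3669363578/15409) = I*sqrt(56541223373402)/15409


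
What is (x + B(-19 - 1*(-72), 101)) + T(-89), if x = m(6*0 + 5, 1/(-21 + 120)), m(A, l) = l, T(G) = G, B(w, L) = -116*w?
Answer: -617462/99 ≈ -6237.0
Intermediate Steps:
x = 1/99 (x = 1/(-21 + 120) = 1/99 ≈ 0.010101)
(x + B(-19 - 1*(-72), 101)) + T(-89) = (1/99 - 116*(-19 - 1*(-72))) - 89 = (1/99 - 116*(-19 + 72)) - 89 = (1/99 - 116*53) - 89 = (1/99 - 6148) - 89 = -608651/99 - 89 = -617462/99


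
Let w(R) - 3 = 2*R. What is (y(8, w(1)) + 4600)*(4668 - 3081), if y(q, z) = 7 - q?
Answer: 7298613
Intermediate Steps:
w(R) = 3 + 2*R
(y(8, w(1)) + 4600)*(4668 - 3081) = ((7 - 1*8) + 4600)*(4668 - 3081) = ((7 - 8) + 4600)*1587 = (-1 + 4600)*1587 = 4599*1587 = 7298613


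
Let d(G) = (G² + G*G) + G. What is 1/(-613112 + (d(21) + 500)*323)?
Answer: -1/159943 ≈ -6.2522e-6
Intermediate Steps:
d(G) = G + 2*G² (d(G) = (G² + G²) + G = 2*G² + G = G + 2*G²)
1/(-613112 + (d(21) + 500)*323) = 1/(-613112 + (21*(1 + 2*21) + 500)*323) = 1/(-613112 + (21*(1 + 42) + 500)*323) = 1/(-613112 + (21*43 + 500)*323) = 1/(-613112 + (903 + 500)*323) = 1/(-613112 + 1403*323) = 1/(-613112 + 453169) = 1/(-159943) = -1/159943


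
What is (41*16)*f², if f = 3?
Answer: 5904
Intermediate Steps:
(41*16)*f² = (41*16)*3² = 656*9 = 5904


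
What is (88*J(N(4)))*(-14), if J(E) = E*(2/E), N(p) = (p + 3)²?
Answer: -2464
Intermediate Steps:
N(p) = (3 + p)²
J(E) = 2
(88*J(N(4)))*(-14) = (88*2)*(-14) = 176*(-14) = -2464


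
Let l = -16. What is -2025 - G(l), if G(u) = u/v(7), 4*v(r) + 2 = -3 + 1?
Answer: -2041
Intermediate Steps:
v(r) = -1 (v(r) = -½ + (-3 + 1)/4 = -½ + (¼)*(-2) = -½ - ½ = -1)
G(u) = -u (G(u) = u/(-1) = u*(-1) = -u)
-2025 - G(l) = -2025 - (-1)*(-16) = -2025 - 1*16 = -2025 - 16 = -2041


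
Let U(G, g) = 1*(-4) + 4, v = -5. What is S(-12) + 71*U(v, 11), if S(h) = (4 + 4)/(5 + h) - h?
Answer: 76/7 ≈ 10.857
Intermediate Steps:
U(G, g) = 0 (U(G, g) = -4 + 4 = 0)
S(h) = -h + 8/(5 + h) (S(h) = 8/(5 + h) - h = -h + 8/(5 + h))
S(-12) + 71*U(v, 11) = (8 - 1*(-12)**2 - 5*(-12))/(5 - 12) + 71*0 = (8 - 1*144 + 60)/(-7) + 0 = -(8 - 144 + 60)/7 + 0 = -1/7*(-76) + 0 = 76/7 + 0 = 76/7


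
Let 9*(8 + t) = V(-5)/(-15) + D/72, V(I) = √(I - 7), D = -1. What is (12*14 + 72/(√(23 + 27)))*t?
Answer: -(70 + 3*√2)*(25925 + 48*I*√3)/1350 ≈ -1425.7 - 4.5722*I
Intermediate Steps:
V(I) = √(-7 + I)
t = -5185/648 - 2*I*√3/135 (t = -8 + (√(-7 - 5)/(-15) - 1/72)/9 = -8 + (√(-12)*(-1/15) - 1*1/72)/9 = -8 + ((2*I*√3)*(-1/15) - 1/72)/9 = -8 + (-2*I*√3/15 - 1/72)/9 = -8 + (-1/72 - 2*I*√3/15)/9 = -8 + (-1/648 - 2*I*√3/135) = -5185/648 - 2*I*√3/135 ≈ -8.0015 - 0.02566*I)
(12*14 + 72/(√(23 + 27)))*t = (12*14 + 72/(√(23 + 27)))*(-5185/648 - 2*I*√3/135) = (168 + 72/(√50))*(-5185/648 - 2*I*√3/135) = (168 + 72/((5*√2)))*(-5185/648 - 2*I*√3/135) = (168 + 72*(√2/10))*(-5185/648 - 2*I*√3/135) = (168 + 36*√2/5)*(-5185/648 - 2*I*√3/135)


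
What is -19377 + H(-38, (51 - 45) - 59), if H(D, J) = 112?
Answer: -19265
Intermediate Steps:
-19377 + H(-38, (51 - 45) - 59) = -19377 + 112 = -19265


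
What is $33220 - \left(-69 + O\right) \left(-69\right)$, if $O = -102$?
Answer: $21421$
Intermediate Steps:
$33220 - \left(-69 + O\right) \left(-69\right) = 33220 - \left(-69 - 102\right) \left(-69\right) = 33220 - \left(-171\right) \left(-69\right) = 33220 - 11799 = 21421$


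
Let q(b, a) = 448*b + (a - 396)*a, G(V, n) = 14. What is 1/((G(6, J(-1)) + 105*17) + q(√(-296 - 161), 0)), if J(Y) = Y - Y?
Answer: 257/13565447 - 64*I*√457/13565447 ≈ 1.8945e-5 - 0.00010086*I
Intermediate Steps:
J(Y) = 0
q(b, a) = 448*b + a*(-396 + a) (q(b, a) = 448*b + (-396 + a)*a = 448*b + a*(-396 + a))
1/((G(6, J(-1)) + 105*17) + q(√(-296 - 161), 0)) = 1/((14 + 105*17) + (0² - 396*0 + 448*√(-296 - 161))) = 1/((14 + 1785) + (0 + 0 + 448*√(-457))) = 1/(1799 + (0 + 0 + 448*(I*√457))) = 1/(1799 + (0 + 0 + 448*I*√457)) = 1/(1799 + 448*I*√457)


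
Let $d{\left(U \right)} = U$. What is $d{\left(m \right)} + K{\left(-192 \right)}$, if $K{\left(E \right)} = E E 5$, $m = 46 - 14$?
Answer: $184352$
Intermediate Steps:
$m = 32$ ($m = 46 - 14 = 32$)
$K{\left(E \right)} = 5 E^{2}$ ($K{\left(E \right)} = E^{2} \cdot 5 = 5 E^{2}$)
$d{\left(m \right)} + K{\left(-192 \right)} = 32 + 5 \left(-192\right)^{2} = 32 + 5 \cdot 36864 = 32 + 184320 = 184352$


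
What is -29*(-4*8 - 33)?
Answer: 1885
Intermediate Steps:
-29*(-4*8 - 33) = -29*(-32 - 33) = -29*(-65) = 1885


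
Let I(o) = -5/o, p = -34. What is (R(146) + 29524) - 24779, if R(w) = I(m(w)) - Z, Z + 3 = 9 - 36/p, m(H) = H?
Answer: 11759485/2482 ≈ 4737.9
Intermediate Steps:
Z = 120/17 (Z = -3 + (9 - 36/(-34)) = -3 + (9 - 36*(-1)/34) = -3 + (9 - 1*(-18/17)) = -3 + (9 + 18/17) = -3 + 171/17 = 120/17 ≈ 7.0588)
R(w) = -120/17 - 5/w (R(w) = -5/w - 1*120/17 = -5/w - 120/17 = -120/17 - 5/w)
(R(146) + 29524) - 24779 = ((-120/17 - 5/146) + 29524) - 24779 = (-17605/2482 + 29524) - 24779 = 73260963/2482 - 24779 = 11759485/2482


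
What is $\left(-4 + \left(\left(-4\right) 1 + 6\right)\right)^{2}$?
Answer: $4$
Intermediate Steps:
$\left(-4 + \left(\left(-4\right) 1 + 6\right)\right)^{2} = \left(-4 + \left(-4 + 6\right)\right)^{2} = \left(-4 + 2\right)^{2} = \left(-2\right)^{2} = 4$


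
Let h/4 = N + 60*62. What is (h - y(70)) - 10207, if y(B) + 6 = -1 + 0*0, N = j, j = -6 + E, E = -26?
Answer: 4552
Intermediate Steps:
j = -32 (j = -6 - 26 = -32)
N = -32
y(B) = -7 (y(B) = -6 + (-1 + 0*0) = -6 + (-1 + 0) = -6 - 1 = -7)
h = 14752 (h = 4*(-32 + 60*62) = 4*(-32 + 3720) = 4*3688 = 14752)
(h - y(70)) - 10207 = (14752 - 1*(-7)) - 10207 = (14752 + 7) - 10207 = 14759 - 10207 = 4552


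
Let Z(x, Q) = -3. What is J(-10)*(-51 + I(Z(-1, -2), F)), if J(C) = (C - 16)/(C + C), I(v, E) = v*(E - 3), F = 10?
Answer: -468/5 ≈ -93.600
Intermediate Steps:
I(v, E) = v*(-3 + E)
J(C) = (-16 + C)/(2*C) (J(C) = (-16 + C)/((2*C)) = (-16 + C)*(1/(2*C)) = (-16 + C)/(2*C))
J(-10)*(-51 + I(Z(-1, -2), F)) = ((½)*(-16 - 10)/(-10))*(-51 - 3*(-3 + 10)) = ((½)*(-⅒)*(-26))*(-51 - 3*7) = 13*(-51 - 21)/10 = (13/10)*(-72) = -468/5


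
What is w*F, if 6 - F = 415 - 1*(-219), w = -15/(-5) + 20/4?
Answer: -5024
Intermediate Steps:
w = 8 (w = -15*(-⅕) + 20*(¼) = 3 + 5 = 8)
F = -628 (F = 6 - (415 - 1*(-219)) = 6 - (415 + 219) = 6 - 1*634 = 6 - 634 = -628)
w*F = 8*(-628) = -5024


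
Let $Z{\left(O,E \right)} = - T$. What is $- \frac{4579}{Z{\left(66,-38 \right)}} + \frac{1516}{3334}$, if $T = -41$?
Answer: $- \frac{7602115}{68347} \approx -111.23$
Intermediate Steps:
$Z{\left(O,E \right)} = 41$ ($Z{\left(O,E \right)} = \left(-1\right) \left(-41\right) = 41$)
$- \frac{4579}{Z{\left(66,-38 \right)}} + \frac{1516}{3334} = - \frac{4579}{41} + \frac{1516}{3334} = \left(-4579\right) \frac{1}{41} + 1516 \cdot \frac{1}{3334} = - \frac{4579}{41} + \frac{758}{1667} = - \frac{7602115}{68347}$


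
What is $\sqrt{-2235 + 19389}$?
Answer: $3 \sqrt{1906} \approx 130.97$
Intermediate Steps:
$\sqrt{-2235 + 19389} = \sqrt{17154} = 3 \sqrt{1906}$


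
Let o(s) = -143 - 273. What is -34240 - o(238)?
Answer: -33824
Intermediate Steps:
o(s) = -416
-34240 - o(238) = -34240 - 1*(-416) = -34240 + 416 = -33824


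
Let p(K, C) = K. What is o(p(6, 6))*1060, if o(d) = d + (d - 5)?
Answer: 7420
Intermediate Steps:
o(d) = -5 + 2*d (o(d) = d + (-5 + d) = -5 + 2*d)
o(p(6, 6))*1060 = (-5 + 2*6)*1060 = (-5 + 12)*1060 = 7*1060 = 7420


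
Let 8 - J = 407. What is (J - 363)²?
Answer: 580644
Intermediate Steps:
J = -399 (J = 8 - 1*407 = 8 - 407 = -399)
(J - 363)² = (-399 - 363)² = (-762)² = 580644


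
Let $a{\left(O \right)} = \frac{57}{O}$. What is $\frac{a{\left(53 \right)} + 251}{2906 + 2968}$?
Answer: $\frac{6680}{155661} \approx 0.042914$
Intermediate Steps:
$\frac{a{\left(53 \right)} + 251}{2906 + 2968} = \frac{\frac{57}{53} + 251}{2906 + 2968} = \frac{57 \cdot \frac{1}{53} + 251}{5874} = \left(\frac{57}{53} + 251\right) \frac{1}{5874} = \frac{13360}{53} \cdot \frac{1}{5874} = \frac{6680}{155661}$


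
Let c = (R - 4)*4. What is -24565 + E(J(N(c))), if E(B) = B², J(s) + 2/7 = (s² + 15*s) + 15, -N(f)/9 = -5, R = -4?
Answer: 359910324/49 ≈ 7.3451e+6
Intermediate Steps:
c = -32 (c = (-4 - 4)*4 = -8*4 = -32)
N(f) = 45 (N(f) = -9*(-5) = 45)
J(s) = 103/7 + s² + 15*s (J(s) = -2/7 + ((s² + 15*s) + 15) = -2/7 + (15 + s² + 15*s) = 103/7 + s² + 15*s)
-24565 + E(J(N(c))) = -24565 + (103/7 + 45² + 15*45)² = -24565 + (103/7 + 2025 + 675)² = -24565 + (19003/7)² = -24565 + 361114009/49 = 359910324/49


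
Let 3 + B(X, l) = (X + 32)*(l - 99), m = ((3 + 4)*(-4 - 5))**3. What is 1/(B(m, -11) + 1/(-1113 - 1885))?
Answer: 2998/82449937705 ≈ 3.6361e-8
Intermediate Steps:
m = -250047 (m = (7*(-9))**3 = (-63)**3 = -250047)
B(X, l) = -3 + (-99 + l)*(32 + X) (B(X, l) = -3 + (X + 32)*(l - 99) = -3 + (32 + X)*(-99 + l) = -3 + (-99 + l)*(32 + X))
1/(B(m, -11) + 1/(-1113 - 1885)) = 1/((-3171 - 99*(-250047) + 32*(-11) - 250047*(-11)) + 1/(-1113 - 1885)) = 1/((-3171 + 24754653 - 352 + 2750517) + 1/(-2998)) = 1/(27501647 - 1/2998) = 1/(82449937705/2998) = 2998/82449937705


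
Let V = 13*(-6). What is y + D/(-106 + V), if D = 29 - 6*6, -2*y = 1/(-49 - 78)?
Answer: 981/23368 ≈ 0.041981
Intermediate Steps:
y = 1/254 (y = -1/(2*(-49 - 78)) = -½/(-127) = -½*(-1/127) = 1/254 ≈ 0.0039370)
V = -78
D = -7 (D = 29 - 1*36 = 29 - 36 = -7)
y + D/(-106 + V) = 1/254 - 7/(-106 - 78) = 1/254 - 7/(-184) = 1/254 - 7*(-1/184) = 1/254 + 7/184 = 981/23368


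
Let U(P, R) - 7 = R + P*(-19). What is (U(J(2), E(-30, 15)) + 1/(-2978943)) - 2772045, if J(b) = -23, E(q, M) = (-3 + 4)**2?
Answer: -8256438418801/2978943 ≈ -2.7716e+6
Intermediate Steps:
E(q, M) = 1 (E(q, M) = 1**2 = 1)
U(P, R) = 7 + R - 19*P (U(P, R) = 7 + (R + P*(-19)) = 7 + (R - 19*P) = 7 + R - 19*P)
(U(J(2), E(-30, 15)) + 1/(-2978943)) - 2772045 = ((7 + 1 - 19*(-23)) + 1/(-2978943)) - 2772045 = ((7 + 1 + 437) - 1/2978943) - 2772045 = (445 - 1/2978943) - 2772045 = 1325629634/2978943 - 2772045 = -8256438418801/2978943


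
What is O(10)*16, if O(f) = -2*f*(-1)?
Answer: 320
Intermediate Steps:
O(f) = 2*f
O(10)*16 = (2*10)*16 = 20*16 = 320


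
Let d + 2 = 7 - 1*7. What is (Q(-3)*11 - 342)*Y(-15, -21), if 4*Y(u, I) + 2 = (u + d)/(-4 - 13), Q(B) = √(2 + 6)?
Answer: 171/2 - 11*√2/2 ≈ 77.722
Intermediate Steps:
d = -2 (d = -2 + (7 - 1*7) = -2 + (7 - 7) = -2 + 0 = -2)
Q(B) = 2*√2 (Q(B) = √8 = 2*√2)
Y(u, I) = -8/17 - u/68 (Y(u, I) = -½ + ((u - 2)/(-4 - 13))/4 = -½ + ((-2 + u)/(-17))/4 = -½ + ((-2 + u)*(-1/17))/4 = -½ + (2/17 - u/17)/4 = -½ + (1/34 - u/68) = -8/17 - u/68)
(Q(-3)*11 - 342)*Y(-15, -21) = ((2*√2)*11 - 342)*(-8/17 - 1/68*(-15)) = (22*√2 - 342)*(-8/17 + 15/68) = (-342 + 22*√2)*(-¼) = 171/2 - 11*√2/2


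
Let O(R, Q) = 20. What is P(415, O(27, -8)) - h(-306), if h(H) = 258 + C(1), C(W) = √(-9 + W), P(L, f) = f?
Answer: -238 - 2*I*√2 ≈ -238.0 - 2.8284*I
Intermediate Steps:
h(H) = 258 + 2*I*√2 (h(H) = 258 + √(-9 + 1) = 258 + √(-8) = 258 + 2*I*√2)
P(415, O(27, -8)) - h(-306) = 20 - (258 + 2*I*√2) = 20 + (-258 - 2*I*√2) = -238 - 2*I*√2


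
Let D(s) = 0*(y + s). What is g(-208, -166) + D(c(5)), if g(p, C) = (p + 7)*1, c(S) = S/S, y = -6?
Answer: -201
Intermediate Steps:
c(S) = 1
D(s) = 0 (D(s) = 0*(-6 + s) = 0)
g(p, C) = 7 + p (g(p, C) = (7 + p)*1 = 7 + p)
g(-208, -166) + D(c(5)) = (7 - 208) + 0 = -201 + 0 = -201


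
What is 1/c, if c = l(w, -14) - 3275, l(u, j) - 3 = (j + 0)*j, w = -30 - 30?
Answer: -1/3076 ≈ -0.00032510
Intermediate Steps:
w = -60
l(u, j) = 3 + j² (l(u, j) = 3 + (j + 0)*j = 3 + j*j = 3 + j²)
c = -3076 (c = (3 + (-14)²) - 3275 = (3 + 196) - 3275 = 199 - 3275 = -3076)
1/c = 1/(-3076) = -1/3076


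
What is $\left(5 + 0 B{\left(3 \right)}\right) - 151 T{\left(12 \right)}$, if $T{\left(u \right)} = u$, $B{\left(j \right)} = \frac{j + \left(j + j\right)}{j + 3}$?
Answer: $-1807$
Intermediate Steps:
$B{\left(j \right)} = \frac{3 j}{3 + j}$ ($B{\left(j \right)} = \frac{j + 2 j}{3 + j} = \frac{3 j}{3 + j}$)
$\left(5 + 0 B{\left(3 \right)}\right) - 151 T{\left(12 \right)} = \left(5 + 0 \cdot 3 \cdot 3 \frac{1}{3 + 3}\right) - 1812 = \left(5 + 0 \cdot 3 \cdot 3 \cdot \frac{1}{6}\right) - 1812 = \left(5 + 0 \cdot \frac{3}{2}\right) - 1812 = \left(5 + 0\right) - 1812 = 5 - 1812 = -1807$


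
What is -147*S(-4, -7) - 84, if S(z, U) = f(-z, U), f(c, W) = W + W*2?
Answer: 3003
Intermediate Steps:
f(c, W) = 3*W (f(c, W) = W + 2*W = 3*W)
S(z, U) = 3*U
-147*S(-4, -7) - 84 = -441*(-7) - 84 = -147*(-21) - 84 = 3087 - 84 = 3003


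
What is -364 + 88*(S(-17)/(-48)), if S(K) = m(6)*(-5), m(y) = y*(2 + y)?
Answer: 76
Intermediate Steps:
S(K) = -240 (S(K) = (6*(2 + 6))*(-5) = (6*8)*(-5) = 48*(-5) = -240)
-364 + 88*(S(-17)/(-48)) = -364 + 88*(-240/(-48)) = -364 + 88*(-240*(-1/48)) = -364 + 88*5 = -364 + 440 = 76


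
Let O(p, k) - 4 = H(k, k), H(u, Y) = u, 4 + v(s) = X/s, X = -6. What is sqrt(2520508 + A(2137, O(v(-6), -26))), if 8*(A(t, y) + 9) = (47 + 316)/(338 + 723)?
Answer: 5*sqrt(1815922369870)/4244 ≈ 1587.6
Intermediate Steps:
v(s) = -4 - 6/s
O(p, k) = 4 + k
A(t, y) = -76029/8488 (A(t, y) = -9 + ((47 + 316)/(338 + 723))/8 = -9 + (363/1061)/8 = -9 + (363*(1/1061))/8 = -9 + (1/8)*(363/1061) = -9 + 363/8488 = -76029/8488)
sqrt(2520508 + A(2137, O(v(-6), -26))) = sqrt(2520508 - 76029/8488) = sqrt(21393995875/8488) = 5*sqrt(1815922369870)/4244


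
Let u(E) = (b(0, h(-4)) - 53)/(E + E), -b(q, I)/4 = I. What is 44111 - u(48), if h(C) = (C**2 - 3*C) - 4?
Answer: 4234805/96 ≈ 44113.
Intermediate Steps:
h(C) = -4 + C**2 - 3*C
b(q, I) = -4*I
u(E) = -149/(2*E) (u(E) = (-4*(-4 + (-4)**2 - 3*(-4)) - 53)/(E + E) = (-4*(-4 + 16 + 12) - 53)/((2*E)) = (-4*24 - 53)*(1/(2*E)) = (-96 - 53)*(1/(2*E)) = -149/(2*E))
44111 - u(48) = 44111 - (-149)/(2*48) = 44111 - 1*(-149/96) = 44111 + 149/96 = 4234805/96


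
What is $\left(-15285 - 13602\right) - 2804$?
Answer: $-31691$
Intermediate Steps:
$\left(-15285 - 13602\right) - 2804 = -28887 - 2804 = -31691$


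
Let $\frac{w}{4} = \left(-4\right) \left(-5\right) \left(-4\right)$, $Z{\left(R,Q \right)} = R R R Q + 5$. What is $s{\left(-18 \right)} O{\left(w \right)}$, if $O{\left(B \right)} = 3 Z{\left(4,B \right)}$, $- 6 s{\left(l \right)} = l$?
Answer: $-184275$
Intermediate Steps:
$s{\left(l \right)} = - \frac{l}{6}$
$Z{\left(R,Q \right)} = 5 + Q R^{3}$ ($Z{\left(R,Q \right)} = R^{2} R Q + 5 = R^{3} Q + 5 = Q R^{3} + 5 = 5 + Q R^{3}$)
$w = -320$ ($w = 4 \left(-4\right) \left(-5\right) \left(-4\right) = 4 \cdot 20 \left(-4\right) = 4 \left(-80\right) = -320$)
$O{\left(B \right)} = 15 + 192 B$ ($O{\left(B \right)} = 3 \left(5 + B 4^{3}\right) = 3 \left(5 + B 64\right) = 3 \left(5 + 64 B\right) = 15 + 192 B$)
$s{\left(-18 \right)} O{\left(w \right)} = \left(- \frac{1}{6}\right) \left(-18\right) \left(15 + 192 \left(-320\right)\right) = 3 \left(15 - 61440\right) = 3 \left(-61425\right) = -184275$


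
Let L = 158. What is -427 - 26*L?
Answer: -4535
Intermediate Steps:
-427 - 26*L = -427 - 26*158 = -427 - 4108 = -4535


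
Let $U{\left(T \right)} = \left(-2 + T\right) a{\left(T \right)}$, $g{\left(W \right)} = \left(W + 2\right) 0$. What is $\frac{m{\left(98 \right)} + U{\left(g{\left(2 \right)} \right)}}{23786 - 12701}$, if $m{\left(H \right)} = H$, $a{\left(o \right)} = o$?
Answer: $\frac{98}{11085} \approx 0.0088408$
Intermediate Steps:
$g{\left(W \right)} = 0$ ($g{\left(W \right)} = \left(2 + W\right) 0 = 0$)
$U{\left(T \right)} = T \left(-2 + T\right)$ ($U{\left(T \right)} = \left(-2 + T\right) T = T \left(-2 + T\right)$)
$\frac{m{\left(98 \right)} + U{\left(g{\left(2 \right)} \right)}}{23786 - 12701} = \frac{98 + 0 \left(-2 + 0\right)}{23786 - 12701} = \frac{98 + 0 \left(-2\right)}{11085} = \left(98 + 0\right) \frac{1}{11085} = 98 \cdot \frac{1}{11085} = \frac{98}{11085}$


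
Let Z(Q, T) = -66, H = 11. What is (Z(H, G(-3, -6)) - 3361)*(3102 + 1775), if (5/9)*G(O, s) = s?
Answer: -16713479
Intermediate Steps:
G(O, s) = 9*s/5
(Z(H, G(-3, -6)) - 3361)*(3102 + 1775) = (-66 - 3361)*(3102 + 1775) = -3427*4877 = -16713479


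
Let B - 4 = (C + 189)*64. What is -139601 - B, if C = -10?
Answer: -151061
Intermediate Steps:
B = 11460 (B = 4 + (-10 + 189)*64 = 4 + 179*64 = 4 + 11456 = 11460)
-139601 - B = -139601 - 1*11460 = -139601 - 11460 = -151061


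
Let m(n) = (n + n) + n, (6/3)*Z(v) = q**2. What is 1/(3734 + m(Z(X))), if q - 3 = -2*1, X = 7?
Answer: 2/7471 ≈ 0.00026770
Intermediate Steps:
q = 1 (q = 3 - 2*1 = 3 - 2 = 1)
Z(v) = 1/2 (Z(v) = (1/2)*1**2 = (1/2)*1 = 1/2)
m(n) = 3*n (m(n) = 2*n + n = 3*n)
1/(3734 + m(Z(X))) = 1/(3734 + 3*(1/2)) = 1/(3734 + 3/2) = 1/(7471/2) = 2/7471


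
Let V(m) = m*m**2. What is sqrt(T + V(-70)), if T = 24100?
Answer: 10*I*sqrt(3189) ≈ 564.71*I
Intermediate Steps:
V(m) = m**3
sqrt(T + V(-70)) = sqrt(24100 + (-70)**3) = sqrt(24100 - 343000) = sqrt(-318900) = 10*I*sqrt(3189)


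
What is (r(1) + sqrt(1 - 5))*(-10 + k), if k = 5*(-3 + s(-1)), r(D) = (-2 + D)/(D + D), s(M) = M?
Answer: 15 - 60*I ≈ 15.0 - 60.0*I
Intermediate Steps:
r(D) = (-2 + D)/(2*D) (r(D) = (-2 + D)/((2*D)) = (-2 + D)*(1/(2*D)) = (-2 + D)/(2*D))
k = -20 (k = 5*(-3 - 1) = 5*(-4) = -20)
(r(1) + sqrt(1 - 5))*(-10 + k) = ((1/2)*(-2 + 1)/1 + sqrt(1 - 5))*(-10 - 20) = ((1/2)*1*(-1) + sqrt(-4))*(-30) = (-1/2 + 2*I)*(-30) = 15 - 60*I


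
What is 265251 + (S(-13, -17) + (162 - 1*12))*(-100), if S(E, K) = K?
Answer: 251951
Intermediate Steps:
265251 + (S(-13, -17) + (162 - 1*12))*(-100) = 265251 + (-17 + (162 - 1*12))*(-100) = 265251 + (-17 + (162 - 12))*(-100) = 265251 + (-17 + 150)*(-100) = 265251 + 133*(-100) = 265251 - 13300 = 251951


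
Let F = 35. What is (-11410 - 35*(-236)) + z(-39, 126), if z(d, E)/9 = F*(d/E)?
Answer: -6495/2 ≈ -3247.5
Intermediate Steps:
z(d, E) = 315*d/E (z(d, E) = 9*(35*(d/E)) = 9*(35*d/E) = 315*d/E)
(-11410 - 35*(-236)) + z(-39, 126) = (-11410 - 35*(-236)) + 315*(-39)/126 = (-11410 + 8260) + 315*(-39)*(1/126) = -3150 - 195/2 = -6495/2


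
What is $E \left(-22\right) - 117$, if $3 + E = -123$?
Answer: $2655$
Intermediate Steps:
$E = -126$ ($E = -3 - 123 = -126$)
$E \left(-22\right) - 117 = \left(-126\right) \left(-22\right) - 117 = 2772 - 117 = 2655$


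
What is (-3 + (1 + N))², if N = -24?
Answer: 676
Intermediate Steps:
(-3 + (1 + N))² = (-3 + (1 - 24))² = (-3 - 23)² = (-26)² = 676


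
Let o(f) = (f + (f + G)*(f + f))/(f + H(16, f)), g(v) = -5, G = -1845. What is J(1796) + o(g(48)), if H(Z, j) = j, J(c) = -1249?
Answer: -6197/2 ≈ -3098.5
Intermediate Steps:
o(f) = (f + 2*f*(-1845 + f))/(2*f) (o(f) = (f + (f - 1845)*(f + f))/(f + f) = (f + (-1845 + f)*(2*f))/((2*f)) = (f + 2*f*(-1845 + f))*(1/(2*f)) = (f + 2*f*(-1845 + f))/(2*f))
J(1796) + o(g(48)) = -1249 + (-3689/2 - 5) = -1249 - 3699/2 = -6197/2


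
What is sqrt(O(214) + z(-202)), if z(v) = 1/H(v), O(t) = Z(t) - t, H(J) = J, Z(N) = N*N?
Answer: sqrt(1859927726)/202 ≈ 213.50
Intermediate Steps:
Z(N) = N**2
O(t) = t**2 - t
z(v) = 1/v
sqrt(O(214) + z(-202)) = sqrt(214*(-1 + 214) + 1/(-202)) = sqrt(214*213 - 1/202) = sqrt(45582 - 1/202) = sqrt(9207563/202) = sqrt(1859927726)/202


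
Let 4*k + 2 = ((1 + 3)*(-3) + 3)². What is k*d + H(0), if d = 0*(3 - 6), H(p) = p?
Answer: 0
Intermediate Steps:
d = 0 (d = 0*(-3) = 0)
k = 79/4 (k = -½ + ((1 + 3)*(-3) + 3)²/4 = -½ + (4*(-3) + 3)²/4 = -½ + (-12 + 3)²/4 = -½ + (¼)*(-9)² = -½ + (¼)*81 = -½ + 81/4 = 79/4 ≈ 19.750)
k*d + H(0) = (79/4)*0 + 0 = 0 + 0 = 0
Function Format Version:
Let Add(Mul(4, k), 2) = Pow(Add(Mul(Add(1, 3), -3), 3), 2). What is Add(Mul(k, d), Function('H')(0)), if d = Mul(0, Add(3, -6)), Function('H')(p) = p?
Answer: 0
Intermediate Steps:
d = 0 (d = Mul(0, -3) = 0)
k = Rational(79, 4) (k = Add(Rational(-1, 2), Mul(Rational(1, 4), Pow(Add(Mul(Add(1, 3), -3), 3), 2))) = Add(Rational(-1, 2), Mul(Rational(1, 4), Pow(Add(Mul(4, -3), 3), 2))) = Add(Rational(-1, 2), Mul(Rational(1, 4), Pow(Add(-12, 3), 2))) = Add(Rational(-1, 2), Mul(Rational(1, 4), Pow(-9, 2))) = Add(Rational(-1, 2), Mul(Rational(1, 4), 81)) = Add(Rational(-1, 2), Rational(81, 4)) = Rational(79, 4) ≈ 19.750)
Add(Mul(k, d), Function('H')(0)) = Add(Mul(Rational(79, 4), 0), 0) = Add(0, 0) = 0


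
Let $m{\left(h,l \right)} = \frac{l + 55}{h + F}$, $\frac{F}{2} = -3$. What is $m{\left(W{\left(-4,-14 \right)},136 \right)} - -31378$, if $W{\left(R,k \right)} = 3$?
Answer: $\frac{93943}{3} \approx 31314.0$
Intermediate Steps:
$F = -6$ ($F = 2 \left(-3\right) = -6$)
$m{\left(h,l \right)} = \frac{55 + l}{-6 + h}$ ($m{\left(h,l \right)} = \frac{l + 55}{h - 6} = \frac{55 + l}{-6 + h}$)
$m{\left(W{\left(-4,-14 \right)},136 \right)} - -31378 = \frac{55 + 136}{-6 + 3} - -31378 = \frac{1}{-3} \cdot 191 + 31378 = \left(- \frac{1}{3}\right) 191 + 31378 = - \frac{191}{3} + 31378 = \frac{93943}{3}$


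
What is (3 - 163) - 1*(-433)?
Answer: 273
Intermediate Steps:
(3 - 163) - 1*(-433) = -160 + 433 = 273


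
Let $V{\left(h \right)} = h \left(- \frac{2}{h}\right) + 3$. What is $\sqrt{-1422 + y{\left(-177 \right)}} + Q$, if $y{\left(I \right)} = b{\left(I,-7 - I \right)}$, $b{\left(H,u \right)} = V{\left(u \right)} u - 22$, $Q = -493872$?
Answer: $-493872 + 7 i \sqrt{26} \approx -4.9387 \cdot 10^{5} + 35.693 i$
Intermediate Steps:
$V{\left(h \right)} = 1$ ($V{\left(h \right)} = -2 + 3 = 1$)
$b{\left(H,u \right)} = -22 + u$ ($b{\left(H,u \right)} = 1 u - 22 = u - 22 = -22 + u$)
$y{\left(I \right)} = -29 - I$ ($y{\left(I \right)} = -22 - \left(7 + I\right) = -29 - I$)
$\sqrt{-1422 + y{\left(-177 \right)}} + Q = \sqrt{-1422 - -148} - 493872 = \sqrt{-1422 + \left(-29 + 177\right)} - 493872 = \sqrt{-1422 + 148} - 493872 = \sqrt{-1274} - 493872 = 7 i \sqrt{26} - 493872 = -493872 + 7 i \sqrt{26}$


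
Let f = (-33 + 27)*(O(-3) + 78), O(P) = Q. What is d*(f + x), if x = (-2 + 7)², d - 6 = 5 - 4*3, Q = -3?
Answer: 425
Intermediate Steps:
d = -1 (d = 6 + (5 - 4*3) = 6 + (5 - 12) = 6 - 7 = -1)
O(P) = -3
x = 25 (x = 5² = 25)
f = -450 (f = (-33 + 27)*(-3 + 78) = -6*75 = -450)
d*(f + x) = -(-450 + 25) = -1*(-425) = 425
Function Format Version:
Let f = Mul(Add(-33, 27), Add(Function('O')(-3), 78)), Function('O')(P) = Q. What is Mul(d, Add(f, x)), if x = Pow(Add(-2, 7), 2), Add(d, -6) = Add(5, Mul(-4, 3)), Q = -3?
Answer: 425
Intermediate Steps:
d = -1 (d = Add(6, Add(5, Mul(-4, 3))) = Add(6, Add(5, -12)) = Add(6, -7) = -1)
Function('O')(P) = -3
x = 25 (x = Pow(5, 2) = 25)
f = -450 (f = Mul(Add(-33, 27), Add(-3, 78)) = Mul(-6, 75) = -450)
Mul(d, Add(f, x)) = Mul(-1, Add(-450, 25)) = Mul(-1, -425) = 425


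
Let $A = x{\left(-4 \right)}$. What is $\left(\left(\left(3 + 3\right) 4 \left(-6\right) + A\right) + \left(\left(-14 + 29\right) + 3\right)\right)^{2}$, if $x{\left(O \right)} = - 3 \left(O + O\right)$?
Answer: $10404$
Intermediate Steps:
$x{\left(O \right)} = - 6 O$ ($x{\left(O \right)} = - 3 \cdot 2 O = - 6 O$)
$A = 24$ ($A = \left(-6\right) \left(-4\right) = 24$)
$\left(\left(\left(3 + 3\right) 4 \left(-6\right) + A\right) + \left(\left(-14 + 29\right) + 3\right)\right)^{2} = \left(\left(\left(3 + 3\right) 4 \left(-6\right) + 24\right) + \left(\left(-14 + 29\right) + 3\right)\right)^{2} = \left(\left(6 \cdot 4 \left(-6\right) + 24\right) + \left(15 + 3\right)\right)^{2} = \left(\left(24 \left(-6\right) + 24\right) + 18\right)^{2} = \left(\left(-144 + 24\right) + 18\right)^{2} = \left(-120 + 18\right)^{2} = \left(-102\right)^{2} = 10404$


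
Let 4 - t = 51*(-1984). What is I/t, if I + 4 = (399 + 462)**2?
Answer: 741317/101188 ≈ 7.3261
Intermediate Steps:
I = 741317 (I = -4 + (399 + 462)**2 = -4 + 861**2 = -4 + 741321 = 741317)
t = 101188 (t = 4 - 51*(-1984) = 4 - 1*(-101184) = 4 + 101184 = 101188)
I/t = 741317/101188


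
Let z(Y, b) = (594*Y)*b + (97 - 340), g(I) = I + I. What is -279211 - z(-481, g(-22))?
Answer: -12850384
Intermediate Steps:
g(I) = 2*I
z(Y, b) = -243 + 594*Y*b (z(Y, b) = 594*Y*b - 243 = -243 + 594*Y*b)
-279211 - z(-481, g(-22)) = -279211 - (-243 + 594*(-481)*(2*(-22))) = -279211 - (-243 + 594*(-481)*(-44)) = -279211 - (-243 + 12571416) = -279211 - 1*12571173 = -279211 - 12571173 = -12850384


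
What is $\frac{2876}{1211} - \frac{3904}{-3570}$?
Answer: $\frac{1071076}{308805} \approx 3.4685$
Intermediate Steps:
$\frac{2876}{1211} - \frac{3904}{-3570} = 2876 \cdot \frac{1}{1211} - - \frac{1952}{1785} = \frac{2876}{1211} + \frac{1952}{1785} = \frac{1071076}{308805}$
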